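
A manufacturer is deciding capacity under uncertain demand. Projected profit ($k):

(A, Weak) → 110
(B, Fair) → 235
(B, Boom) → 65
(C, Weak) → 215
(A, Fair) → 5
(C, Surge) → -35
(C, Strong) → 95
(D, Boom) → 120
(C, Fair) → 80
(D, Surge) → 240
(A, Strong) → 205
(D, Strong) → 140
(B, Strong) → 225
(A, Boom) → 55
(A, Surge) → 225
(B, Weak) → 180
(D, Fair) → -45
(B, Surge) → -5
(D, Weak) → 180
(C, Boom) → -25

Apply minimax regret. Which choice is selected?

A

Column bests: Weak=215, Fair=235, Strong=225, Boom=120, Surge=240.
A regrets: 105, 230, 20, 65, 15 → max 230
B regrets: 35, 0, 0, 55, 245 → max 245
C regrets: 0, 155, 130, 145, 275 → max 275
D regrets: 35, 280, 85, 0, 0 → max 280
Smallest max regret = 230 → A.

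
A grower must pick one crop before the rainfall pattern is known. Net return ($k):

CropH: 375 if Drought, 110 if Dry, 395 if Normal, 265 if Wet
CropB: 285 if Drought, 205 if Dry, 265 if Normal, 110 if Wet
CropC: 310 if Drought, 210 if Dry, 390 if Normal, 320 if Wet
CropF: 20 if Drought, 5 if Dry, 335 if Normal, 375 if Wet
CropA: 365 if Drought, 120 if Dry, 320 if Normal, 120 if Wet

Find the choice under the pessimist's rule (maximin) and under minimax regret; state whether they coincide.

maximin → CropC; minimax regret → CropC (agree)

Row minima: CropH=110, CropB=110, CropC=210, CropF=5, CropA=120
Best worst-case = 210 → CropC.
Column bests: Drought=375, Dry=210, Normal=395, Wet=375.
CropH regrets: 0, 100, 0, 110 → max 110
CropB regrets: 90, 5, 130, 265 → max 265
CropC regrets: 65, 0, 5, 55 → max 65
CropF regrets: 355, 205, 60, 0 → max 355
CropA regrets: 10, 90, 75, 255 → max 255
Smallest max regret = 65 → CropC.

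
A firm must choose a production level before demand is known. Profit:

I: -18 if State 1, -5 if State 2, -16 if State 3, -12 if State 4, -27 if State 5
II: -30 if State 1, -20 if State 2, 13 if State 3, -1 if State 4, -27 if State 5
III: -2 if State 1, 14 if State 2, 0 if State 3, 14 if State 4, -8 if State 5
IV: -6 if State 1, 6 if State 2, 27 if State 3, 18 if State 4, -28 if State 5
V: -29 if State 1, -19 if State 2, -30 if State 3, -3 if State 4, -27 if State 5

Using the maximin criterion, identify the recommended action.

Row minima: I=-27, II=-30, III=-8, IV=-28, V=-30
Best worst-case = -8 → III.

III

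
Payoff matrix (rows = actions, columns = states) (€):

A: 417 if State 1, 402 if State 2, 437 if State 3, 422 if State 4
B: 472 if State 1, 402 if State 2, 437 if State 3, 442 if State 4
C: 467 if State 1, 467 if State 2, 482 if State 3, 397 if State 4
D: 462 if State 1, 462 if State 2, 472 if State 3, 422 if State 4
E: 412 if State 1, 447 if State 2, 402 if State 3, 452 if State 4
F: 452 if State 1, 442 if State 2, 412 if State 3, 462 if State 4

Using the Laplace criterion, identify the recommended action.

D

Row averages: A=419.5, B=438.25, C=453.25, D=454.5, E=428.25, F=442
Highest average = 454.5 → D.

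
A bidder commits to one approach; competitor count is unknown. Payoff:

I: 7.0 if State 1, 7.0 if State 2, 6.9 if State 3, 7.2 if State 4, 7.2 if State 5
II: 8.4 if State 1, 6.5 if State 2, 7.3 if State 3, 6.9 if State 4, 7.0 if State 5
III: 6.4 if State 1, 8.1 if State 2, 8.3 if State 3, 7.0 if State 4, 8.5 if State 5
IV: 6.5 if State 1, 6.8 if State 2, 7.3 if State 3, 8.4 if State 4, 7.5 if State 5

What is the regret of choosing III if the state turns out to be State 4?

Best payoff under State 4 is 8.4.
Regret = 8.4 − 7.0 = 1.4.

1.4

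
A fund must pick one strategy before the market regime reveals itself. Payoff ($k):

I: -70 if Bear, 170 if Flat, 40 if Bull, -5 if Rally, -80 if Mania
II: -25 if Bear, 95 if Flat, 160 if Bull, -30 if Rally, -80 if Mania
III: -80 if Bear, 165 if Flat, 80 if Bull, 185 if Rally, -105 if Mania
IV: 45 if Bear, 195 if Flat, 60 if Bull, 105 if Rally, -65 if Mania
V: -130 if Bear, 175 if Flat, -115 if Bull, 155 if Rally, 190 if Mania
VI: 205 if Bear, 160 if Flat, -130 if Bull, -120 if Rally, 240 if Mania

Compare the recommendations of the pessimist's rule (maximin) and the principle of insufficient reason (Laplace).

Row minima: I=-80, II=-80, III=-105, IV=-65, V=-130, VI=-130
Best worst-case = -65 → IV.
Row averages: I=11, II=24, III=49, IV=68, V=55, VI=71
Highest average = 71 → VI.

maximin → IV; laplace → VI (disagree)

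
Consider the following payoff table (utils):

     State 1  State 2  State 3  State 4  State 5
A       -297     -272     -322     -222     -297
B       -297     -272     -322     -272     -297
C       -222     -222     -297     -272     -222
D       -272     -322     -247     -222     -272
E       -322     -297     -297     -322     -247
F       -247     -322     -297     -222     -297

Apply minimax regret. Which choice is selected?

C

Column bests: State 1=-222, State 2=-222, State 3=-247, State 4=-222, State 5=-222.
A regrets: 75, 50, 75, 0, 75 → max 75
B regrets: 75, 50, 75, 50, 75 → max 75
C regrets: 0, 0, 50, 50, 0 → max 50
D regrets: 50, 100, 0, 0, 50 → max 100
E regrets: 100, 75, 50, 100, 25 → max 100
F regrets: 25, 100, 50, 0, 75 → max 100
Smallest max regret = 50 → C.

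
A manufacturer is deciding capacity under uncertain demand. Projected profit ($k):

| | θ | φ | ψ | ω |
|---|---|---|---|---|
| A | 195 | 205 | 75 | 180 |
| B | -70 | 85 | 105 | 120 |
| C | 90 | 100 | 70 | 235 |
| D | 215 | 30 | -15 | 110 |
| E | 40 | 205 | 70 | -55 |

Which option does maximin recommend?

A

Row minima: A=75, B=-70, C=70, D=-15, E=-55
Best worst-case = 75 → A.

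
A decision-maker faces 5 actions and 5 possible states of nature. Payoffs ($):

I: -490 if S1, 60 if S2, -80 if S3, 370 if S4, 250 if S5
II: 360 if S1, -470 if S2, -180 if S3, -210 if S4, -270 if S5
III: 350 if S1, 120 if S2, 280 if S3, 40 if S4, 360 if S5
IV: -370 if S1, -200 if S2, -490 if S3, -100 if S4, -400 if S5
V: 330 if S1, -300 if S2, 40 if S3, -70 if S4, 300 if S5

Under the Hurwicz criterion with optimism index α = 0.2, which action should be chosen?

I: 0.2·370 + 0.8·(-490) = -318
II: 0.2·360 + 0.8·(-470) = -304
III: 0.2·360 + 0.8·40 = 104
IV: 0.2·(-100) + 0.8·(-490) = -412
V: 0.2·330 + 0.8·(-300) = -174
Highest Hurwicz score = 104 → III.

III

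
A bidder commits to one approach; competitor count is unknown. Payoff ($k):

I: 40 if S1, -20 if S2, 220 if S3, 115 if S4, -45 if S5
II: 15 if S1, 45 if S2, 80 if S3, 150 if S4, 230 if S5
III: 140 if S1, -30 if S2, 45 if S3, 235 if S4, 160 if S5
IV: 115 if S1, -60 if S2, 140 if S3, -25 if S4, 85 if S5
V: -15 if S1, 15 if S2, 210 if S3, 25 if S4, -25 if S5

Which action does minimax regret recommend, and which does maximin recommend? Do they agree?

Column bests: S1=140, S2=45, S3=220, S4=235, S5=230.
I regrets: 100, 65, 0, 120, 275 → max 275
II regrets: 125, 0, 140, 85, 0 → max 140
III regrets: 0, 75, 175, 0, 70 → max 175
IV regrets: 25, 105, 80, 260, 145 → max 260
V regrets: 155, 30, 10, 210, 255 → max 255
Smallest max regret = 140 → II.
Row minima: I=-45, II=15, III=-30, IV=-60, V=-25
Best worst-case = 15 → II.

minimax regret → II; maximin → II (agree)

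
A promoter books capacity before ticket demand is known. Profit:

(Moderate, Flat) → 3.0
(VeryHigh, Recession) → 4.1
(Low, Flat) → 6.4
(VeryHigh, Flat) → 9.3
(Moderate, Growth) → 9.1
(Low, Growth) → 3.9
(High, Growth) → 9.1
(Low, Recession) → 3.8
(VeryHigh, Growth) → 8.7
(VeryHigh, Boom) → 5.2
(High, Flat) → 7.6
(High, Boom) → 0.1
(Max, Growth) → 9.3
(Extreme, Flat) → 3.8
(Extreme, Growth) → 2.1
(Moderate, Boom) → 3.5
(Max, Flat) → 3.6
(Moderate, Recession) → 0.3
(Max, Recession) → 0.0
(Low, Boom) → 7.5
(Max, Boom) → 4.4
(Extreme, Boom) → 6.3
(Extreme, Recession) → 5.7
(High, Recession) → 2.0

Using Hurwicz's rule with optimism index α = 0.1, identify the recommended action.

Low: 0.1·7.5 + 0.9·3.8 = 4.17
Moderate: 0.1·9.1 + 0.9·0.3 = 1.18
High: 0.1·9.1 + 0.9·0.1 = 1
VeryHigh: 0.1·9.3 + 0.9·4.1 = 4.62
Extreme: 0.1·6.3 + 0.9·2.1 = 2.52
Max: 0.1·9.3 + 0.9·0.0 = 0.93
Highest Hurwicz score = 4.62 → VeryHigh.

VeryHigh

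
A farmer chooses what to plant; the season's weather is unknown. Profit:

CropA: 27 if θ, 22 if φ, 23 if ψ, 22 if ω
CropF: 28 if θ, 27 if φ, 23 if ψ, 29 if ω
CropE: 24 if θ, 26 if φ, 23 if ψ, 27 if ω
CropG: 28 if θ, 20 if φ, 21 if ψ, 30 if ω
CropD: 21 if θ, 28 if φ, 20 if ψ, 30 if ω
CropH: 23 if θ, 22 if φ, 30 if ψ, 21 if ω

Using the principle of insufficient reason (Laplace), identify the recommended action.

Row averages: CropA=23.5, CropF=26.75, CropE=25, CropG=24.75, CropD=24.75, CropH=24
Highest average = 26.75 → CropF.

CropF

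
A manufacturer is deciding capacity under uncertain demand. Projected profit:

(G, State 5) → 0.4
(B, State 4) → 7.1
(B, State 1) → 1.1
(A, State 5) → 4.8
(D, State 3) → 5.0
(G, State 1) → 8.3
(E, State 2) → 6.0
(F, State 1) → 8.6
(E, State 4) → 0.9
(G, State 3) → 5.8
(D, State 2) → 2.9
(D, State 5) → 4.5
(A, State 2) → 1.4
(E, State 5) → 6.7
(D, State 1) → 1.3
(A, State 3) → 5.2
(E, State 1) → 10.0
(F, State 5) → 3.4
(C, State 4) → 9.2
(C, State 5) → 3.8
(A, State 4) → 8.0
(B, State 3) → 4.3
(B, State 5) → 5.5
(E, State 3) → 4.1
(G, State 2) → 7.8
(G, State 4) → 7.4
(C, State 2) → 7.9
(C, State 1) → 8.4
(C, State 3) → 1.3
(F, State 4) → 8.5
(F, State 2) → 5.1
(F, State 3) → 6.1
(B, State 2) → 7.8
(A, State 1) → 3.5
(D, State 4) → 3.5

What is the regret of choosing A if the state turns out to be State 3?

0.9

Best payoff under State 3 is 6.1.
Regret = 6.1 − 5.2 = 0.9.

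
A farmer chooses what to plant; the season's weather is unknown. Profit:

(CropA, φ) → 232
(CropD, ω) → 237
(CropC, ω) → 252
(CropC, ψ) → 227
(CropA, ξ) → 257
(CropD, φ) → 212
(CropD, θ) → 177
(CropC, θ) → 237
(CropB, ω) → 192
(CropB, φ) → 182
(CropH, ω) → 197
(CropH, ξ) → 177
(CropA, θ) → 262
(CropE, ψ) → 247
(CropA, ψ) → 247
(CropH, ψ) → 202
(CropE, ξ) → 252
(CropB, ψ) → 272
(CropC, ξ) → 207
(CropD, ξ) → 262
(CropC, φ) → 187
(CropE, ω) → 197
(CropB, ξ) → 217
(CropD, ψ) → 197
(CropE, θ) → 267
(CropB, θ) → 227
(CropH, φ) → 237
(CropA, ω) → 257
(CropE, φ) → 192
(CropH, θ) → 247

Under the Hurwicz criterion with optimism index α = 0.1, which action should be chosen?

CropH: 0.1·247 + 0.9·177 = 184
CropD: 0.1·262 + 0.9·177 = 185.5
CropA: 0.1·262 + 0.9·232 = 235
CropE: 0.1·267 + 0.9·192 = 199.5
CropC: 0.1·252 + 0.9·187 = 193.5
CropB: 0.1·272 + 0.9·182 = 191
Highest Hurwicz score = 235 → CropA.

CropA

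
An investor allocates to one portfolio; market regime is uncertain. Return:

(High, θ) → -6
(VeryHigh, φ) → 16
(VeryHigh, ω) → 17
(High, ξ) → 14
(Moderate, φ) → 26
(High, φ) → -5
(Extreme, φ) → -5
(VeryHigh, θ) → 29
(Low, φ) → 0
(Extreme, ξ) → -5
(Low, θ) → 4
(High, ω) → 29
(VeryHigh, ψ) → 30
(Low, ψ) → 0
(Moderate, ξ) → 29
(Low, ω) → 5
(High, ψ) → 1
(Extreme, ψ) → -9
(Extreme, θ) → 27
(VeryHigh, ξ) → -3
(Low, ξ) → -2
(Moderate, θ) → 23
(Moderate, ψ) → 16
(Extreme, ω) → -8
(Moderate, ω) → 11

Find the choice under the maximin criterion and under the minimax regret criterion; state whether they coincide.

maximin → Moderate; minimax regret → Moderate (agree)

Row minima: Low=-2, Moderate=11, High=-6, VeryHigh=-3, Extreme=-9
Best worst-case = 11 → Moderate.
Column bests: θ=29, φ=26, ψ=30, ω=29, ξ=29.
Low regrets: 25, 26, 30, 24, 31 → max 31
Moderate regrets: 6, 0, 14, 18, 0 → max 18
High regrets: 35, 31, 29, 0, 15 → max 35
VeryHigh regrets: 0, 10, 0, 12, 32 → max 32
Extreme regrets: 2, 31, 39, 37, 34 → max 39
Smallest max regret = 18 → Moderate.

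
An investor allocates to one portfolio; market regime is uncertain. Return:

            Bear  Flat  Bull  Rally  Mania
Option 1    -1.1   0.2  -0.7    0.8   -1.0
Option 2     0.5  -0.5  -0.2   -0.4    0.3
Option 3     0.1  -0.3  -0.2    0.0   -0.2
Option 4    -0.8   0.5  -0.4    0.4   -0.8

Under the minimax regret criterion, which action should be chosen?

Option 3

Column bests: Bear=0.5, Flat=0.5, Bull=-0.2, Rally=0.8, Mania=0.3.
Option 1 regrets: 1.6, 0.3, 0.5, 0.0, 1.3 → max 1.6
Option 2 regrets: 0.0, 1.0, 0.0, 1.2, 0.0 → max 1.2
Option 3 regrets: 0.4, 0.8, 0.0, 0.8, 0.5 → max 0.8
Option 4 regrets: 1.3, 0.0, 0.2, 0.4, 1.1 → max 1.3
Smallest max regret = 0.8 → Option 3.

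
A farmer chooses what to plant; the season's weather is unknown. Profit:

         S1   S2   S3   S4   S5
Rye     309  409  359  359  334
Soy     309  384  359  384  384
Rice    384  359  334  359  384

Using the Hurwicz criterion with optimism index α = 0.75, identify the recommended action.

Rye

Rye: 0.75·409 + 0.25·309 = 384
Soy: 0.75·384 + 0.25·309 = 365.25
Rice: 0.75·384 + 0.25·334 = 371.5
Highest Hurwicz score = 384 → Rye.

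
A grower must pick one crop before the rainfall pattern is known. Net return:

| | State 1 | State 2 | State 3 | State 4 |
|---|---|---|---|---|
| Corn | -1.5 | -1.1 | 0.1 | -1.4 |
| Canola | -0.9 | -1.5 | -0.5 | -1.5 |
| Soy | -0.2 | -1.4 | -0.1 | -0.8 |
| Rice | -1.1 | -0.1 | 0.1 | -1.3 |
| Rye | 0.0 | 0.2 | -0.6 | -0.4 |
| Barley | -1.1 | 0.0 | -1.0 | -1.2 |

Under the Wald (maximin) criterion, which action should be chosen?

Row minima: Corn=-1.5, Canola=-1.5, Soy=-1.4, Rice=-1.3, Rye=-0.6, Barley=-1.2
Best worst-case = -0.6 → Rye.

Rye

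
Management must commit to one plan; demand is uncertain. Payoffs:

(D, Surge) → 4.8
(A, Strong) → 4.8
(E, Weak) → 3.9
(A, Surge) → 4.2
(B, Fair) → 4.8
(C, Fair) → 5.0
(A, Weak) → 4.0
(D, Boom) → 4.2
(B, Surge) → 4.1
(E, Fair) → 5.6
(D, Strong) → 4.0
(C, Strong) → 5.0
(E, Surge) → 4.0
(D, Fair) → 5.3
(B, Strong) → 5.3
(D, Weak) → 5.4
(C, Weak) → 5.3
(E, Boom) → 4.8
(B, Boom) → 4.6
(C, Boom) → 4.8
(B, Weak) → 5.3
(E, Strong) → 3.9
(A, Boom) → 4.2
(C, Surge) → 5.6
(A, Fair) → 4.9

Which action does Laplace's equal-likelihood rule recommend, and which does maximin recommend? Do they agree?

laplace → C; maximin → C (agree)

Row averages: A=4.42, B=4.82, C=5.14, D=4.74, E=4.44
Highest average = 5.14 → C.
Row minima: A=4.0, B=4.1, C=4.8, D=4.0, E=3.9
Best worst-case = 4.8 → C.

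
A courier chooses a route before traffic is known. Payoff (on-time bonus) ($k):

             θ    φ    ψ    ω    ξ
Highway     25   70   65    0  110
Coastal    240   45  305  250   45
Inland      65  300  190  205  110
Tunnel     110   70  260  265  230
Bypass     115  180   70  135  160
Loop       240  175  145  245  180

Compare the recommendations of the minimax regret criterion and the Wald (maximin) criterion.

minimax regret → Loop; maximin → Loop (agree)

Column bests: θ=240, φ=300, ψ=305, ω=265, ξ=230.
Highway regrets: 215, 230, 240, 265, 120 → max 265
Coastal regrets: 0, 255, 0, 15, 185 → max 255
Inland regrets: 175, 0, 115, 60, 120 → max 175
Tunnel regrets: 130, 230, 45, 0, 0 → max 230
Bypass regrets: 125, 120, 235, 130, 70 → max 235
Loop regrets: 0, 125, 160, 20, 50 → max 160
Smallest max regret = 160 → Loop.
Row minima: Highway=0, Coastal=45, Inland=65, Tunnel=70, Bypass=70, Loop=145
Best worst-case = 145 → Loop.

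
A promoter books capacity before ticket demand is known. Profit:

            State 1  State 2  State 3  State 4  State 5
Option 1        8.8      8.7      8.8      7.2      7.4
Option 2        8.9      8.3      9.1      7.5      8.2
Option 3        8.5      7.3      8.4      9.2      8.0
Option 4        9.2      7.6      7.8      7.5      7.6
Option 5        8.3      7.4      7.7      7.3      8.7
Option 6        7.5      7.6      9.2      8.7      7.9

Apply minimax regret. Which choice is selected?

Column bests: State 1=9.2, State 2=8.7, State 3=9.2, State 4=9.2, State 5=8.7.
Option 1 regrets: 0.4, 0.0, 0.4, 2.0, 1.3 → max 2.0
Option 2 regrets: 0.3, 0.4, 0.1, 1.7, 0.5 → max 1.7
Option 3 regrets: 0.7, 1.4, 0.8, 0.0, 0.7 → max 1.4
Option 4 regrets: 0.0, 1.1, 1.4, 1.7, 1.1 → max 1.7
Option 5 regrets: 0.9, 1.3, 1.5, 1.9, 0.0 → max 1.9
Option 6 regrets: 1.7, 1.1, 0.0, 0.5, 0.8 → max 1.7
Smallest max regret = 1.4 → Option 3.

Option 3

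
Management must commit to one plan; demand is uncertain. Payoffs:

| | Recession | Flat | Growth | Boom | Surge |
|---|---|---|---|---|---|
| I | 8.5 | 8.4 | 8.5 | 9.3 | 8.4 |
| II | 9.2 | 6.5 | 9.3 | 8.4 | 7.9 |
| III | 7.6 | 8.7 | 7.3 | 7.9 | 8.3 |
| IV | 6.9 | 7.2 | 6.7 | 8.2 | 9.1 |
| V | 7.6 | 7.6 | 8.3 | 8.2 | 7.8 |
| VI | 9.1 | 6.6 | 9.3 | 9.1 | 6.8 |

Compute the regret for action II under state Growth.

Best payoff under Growth is 9.3.
Regret = 9.3 − 9.3 = 0.0.

0.0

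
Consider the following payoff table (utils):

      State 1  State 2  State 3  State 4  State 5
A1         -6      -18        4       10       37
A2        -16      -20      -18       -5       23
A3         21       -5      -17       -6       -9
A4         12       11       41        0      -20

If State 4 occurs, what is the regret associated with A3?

Best payoff under State 4 is 10.
Regret = 10 − (-6) = 16.

16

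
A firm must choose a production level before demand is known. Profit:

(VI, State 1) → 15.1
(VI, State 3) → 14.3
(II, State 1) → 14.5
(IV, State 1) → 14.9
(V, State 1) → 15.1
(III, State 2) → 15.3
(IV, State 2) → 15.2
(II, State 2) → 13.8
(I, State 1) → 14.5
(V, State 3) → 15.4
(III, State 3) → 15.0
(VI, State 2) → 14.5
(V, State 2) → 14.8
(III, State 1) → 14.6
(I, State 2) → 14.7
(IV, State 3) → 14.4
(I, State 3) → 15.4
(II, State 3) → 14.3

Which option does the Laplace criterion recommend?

V

Row averages: I=223/15, II=14.2, III=449/30, IV=89/6, V=15.1, VI=439/30
Highest average = 15.1 → V.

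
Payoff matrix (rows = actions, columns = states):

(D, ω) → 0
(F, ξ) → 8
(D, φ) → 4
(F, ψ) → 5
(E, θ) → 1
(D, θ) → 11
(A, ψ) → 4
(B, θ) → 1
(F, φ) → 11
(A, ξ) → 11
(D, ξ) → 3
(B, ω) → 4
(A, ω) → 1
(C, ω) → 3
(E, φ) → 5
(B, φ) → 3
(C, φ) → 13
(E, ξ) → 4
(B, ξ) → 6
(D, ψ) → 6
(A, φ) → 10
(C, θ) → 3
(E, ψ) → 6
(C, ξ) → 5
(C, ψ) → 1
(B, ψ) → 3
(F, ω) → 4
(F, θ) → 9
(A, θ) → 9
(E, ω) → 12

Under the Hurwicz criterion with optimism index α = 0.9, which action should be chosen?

A: 0.9·11 + 0.1·1 = 10
B: 0.9·6 + 0.1·1 = 5.5
C: 0.9·13 + 0.1·1 = 11.8
D: 0.9·11 + 0.1·0 = 9.9
E: 0.9·12 + 0.1·1 = 10.9
F: 0.9·11 + 0.1·4 = 10.3
Highest Hurwicz score = 11.8 → C.

C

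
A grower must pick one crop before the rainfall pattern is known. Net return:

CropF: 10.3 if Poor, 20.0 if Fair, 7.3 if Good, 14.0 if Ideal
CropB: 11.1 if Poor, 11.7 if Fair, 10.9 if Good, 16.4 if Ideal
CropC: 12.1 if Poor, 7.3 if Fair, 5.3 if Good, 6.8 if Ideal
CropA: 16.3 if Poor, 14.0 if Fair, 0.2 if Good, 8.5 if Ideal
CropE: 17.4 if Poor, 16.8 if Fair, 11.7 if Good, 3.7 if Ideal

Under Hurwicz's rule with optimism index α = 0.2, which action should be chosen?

CropB

CropF: 0.2·20.0 + 0.8·7.3 = 9.84
CropB: 0.2·16.4 + 0.8·10.9 = 12
CropC: 0.2·12.1 + 0.8·5.3 = 6.66
CropA: 0.2·16.3 + 0.8·0.2 = 3.42
CropE: 0.2·17.4 + 0.8·3.7 = 6.44
Highest Hurwicz score = 12 → CropB.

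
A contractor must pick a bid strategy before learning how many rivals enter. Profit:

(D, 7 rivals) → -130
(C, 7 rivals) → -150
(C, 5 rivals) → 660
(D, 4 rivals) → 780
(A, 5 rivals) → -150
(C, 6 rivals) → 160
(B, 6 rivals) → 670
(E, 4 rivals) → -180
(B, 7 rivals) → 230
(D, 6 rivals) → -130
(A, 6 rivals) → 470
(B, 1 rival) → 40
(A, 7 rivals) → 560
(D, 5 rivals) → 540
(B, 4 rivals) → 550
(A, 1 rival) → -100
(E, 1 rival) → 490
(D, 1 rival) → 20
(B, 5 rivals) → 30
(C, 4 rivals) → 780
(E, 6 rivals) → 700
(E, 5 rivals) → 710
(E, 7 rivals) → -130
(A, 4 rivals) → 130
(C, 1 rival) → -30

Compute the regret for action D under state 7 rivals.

690

Best payoff under 7 rivals is 560.
Regret = 560 − (-130) = 690.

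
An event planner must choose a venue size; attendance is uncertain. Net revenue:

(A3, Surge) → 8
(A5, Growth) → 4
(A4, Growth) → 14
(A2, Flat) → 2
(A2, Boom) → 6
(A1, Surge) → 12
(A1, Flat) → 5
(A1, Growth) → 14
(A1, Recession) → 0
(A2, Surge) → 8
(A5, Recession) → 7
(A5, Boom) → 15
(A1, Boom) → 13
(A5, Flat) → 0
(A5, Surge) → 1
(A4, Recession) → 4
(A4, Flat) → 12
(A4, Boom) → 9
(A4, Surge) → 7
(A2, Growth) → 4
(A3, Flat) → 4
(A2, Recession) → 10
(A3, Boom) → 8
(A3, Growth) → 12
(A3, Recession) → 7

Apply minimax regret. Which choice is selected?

A4

Column bests: Recession=10, Flat=12, Growth=14, Boom=15, Surge=12.
A1 regrets: 10, 7, 0, 2, 0 → max 10
A2 regrets: 0, 10, 10, 9, 4 → max 10
A3 regrets: 3, 8, 2, 7, 4 → max 8
A4 regrets: 6, 0, 0, 6, 5 → max 6
A5 regrets: 3, 12, 10, 0, 11 → max 12
Smallest max regret = 6 → A4.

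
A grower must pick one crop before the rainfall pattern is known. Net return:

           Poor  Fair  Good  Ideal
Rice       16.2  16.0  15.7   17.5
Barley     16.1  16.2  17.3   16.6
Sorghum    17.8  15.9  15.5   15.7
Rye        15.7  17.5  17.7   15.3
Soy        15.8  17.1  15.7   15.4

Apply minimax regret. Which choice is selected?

Column bests: Poor=17.8, Fair=17.5, Good=17.7, Ideal=17.5.
Rice regrets: 1.6, 1.5, 2.0, 0.0 → max 2.0
Barley regrets: 1.7, 1.3, 0.4, 0.9 → max 1.7
Sorghum regrets: 0.0, 1.6, 2.2, 1.8 → max 2.2
Rye regrets: 2.1, 0.0, 0.0, 2.2 → max 2.2
Soy regrets: 2.0, 0.4, 2.0, 2.1 → max 2.1
Smallest max regret = 1.7 → Barley.

Barley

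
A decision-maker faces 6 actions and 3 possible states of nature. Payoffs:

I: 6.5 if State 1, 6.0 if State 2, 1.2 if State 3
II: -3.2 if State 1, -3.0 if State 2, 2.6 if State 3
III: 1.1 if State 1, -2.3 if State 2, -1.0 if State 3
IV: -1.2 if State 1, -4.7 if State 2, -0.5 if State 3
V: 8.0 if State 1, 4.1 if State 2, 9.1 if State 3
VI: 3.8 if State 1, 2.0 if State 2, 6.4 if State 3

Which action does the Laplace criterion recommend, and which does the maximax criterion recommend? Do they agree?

Row averages: I=137/30, II=-1.2, III=-11/15, IV=-32/15, V=106/15, VI=61/15
Highest average = 106/15 → V.
Row maxima: I=6.5, II=2.6, III=1.1, IV=-0.5, V=9.1, VI=6.4
Best best-case = 9.1 → V.

laplace → V; maximax → V (agree)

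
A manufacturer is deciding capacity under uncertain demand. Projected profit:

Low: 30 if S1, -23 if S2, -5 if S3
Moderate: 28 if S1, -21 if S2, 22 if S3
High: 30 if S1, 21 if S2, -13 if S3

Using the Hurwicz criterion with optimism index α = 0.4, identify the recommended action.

High

Low: 0.4·30 + 0.6·(-23) = -1.8
Moderate: 0.4·28 + 0.6·(-21) = -1.4
High: 0.4·30 + 0.6·(-13) = 4.2
Highest Hurwicz score = 4.2 → High.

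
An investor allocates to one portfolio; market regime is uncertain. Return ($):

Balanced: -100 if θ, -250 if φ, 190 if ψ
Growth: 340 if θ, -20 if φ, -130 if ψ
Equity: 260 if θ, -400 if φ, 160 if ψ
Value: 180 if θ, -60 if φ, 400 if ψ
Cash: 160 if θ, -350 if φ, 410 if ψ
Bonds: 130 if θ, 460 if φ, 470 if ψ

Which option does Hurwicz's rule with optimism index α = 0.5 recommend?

Bonds

Balanced: 0.5·190 + 0.5·(-250) = -30
Growth: 0.5·340 + 0.5·(-130) = 105
Equity: 0.5·260 + 0.5·(-400) = -70
Value: 0.5·400 + 0.5·(-60) = 170
Cash: 0.5·410 + 0.5·(-350) = 30
Bonds: 0.5·470 + 0.5·130 = 300
Highest Hurwicz score = 300 → Bonds.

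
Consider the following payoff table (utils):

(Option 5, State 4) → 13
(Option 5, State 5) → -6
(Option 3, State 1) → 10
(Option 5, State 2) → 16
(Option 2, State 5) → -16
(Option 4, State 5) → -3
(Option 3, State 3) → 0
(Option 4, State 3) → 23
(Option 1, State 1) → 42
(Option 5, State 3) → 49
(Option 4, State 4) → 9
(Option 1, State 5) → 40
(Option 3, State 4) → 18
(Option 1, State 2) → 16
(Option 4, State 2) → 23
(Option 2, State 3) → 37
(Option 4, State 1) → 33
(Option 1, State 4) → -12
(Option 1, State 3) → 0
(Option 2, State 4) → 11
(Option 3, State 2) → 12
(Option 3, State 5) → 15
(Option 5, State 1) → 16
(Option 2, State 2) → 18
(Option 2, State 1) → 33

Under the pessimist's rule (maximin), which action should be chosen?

Option 3

Row minima: Option 1=-12, Option 2=-16, Option 3=0, Option 4=-3, Option 5=-6
Best worst-case = 0 → Option 3.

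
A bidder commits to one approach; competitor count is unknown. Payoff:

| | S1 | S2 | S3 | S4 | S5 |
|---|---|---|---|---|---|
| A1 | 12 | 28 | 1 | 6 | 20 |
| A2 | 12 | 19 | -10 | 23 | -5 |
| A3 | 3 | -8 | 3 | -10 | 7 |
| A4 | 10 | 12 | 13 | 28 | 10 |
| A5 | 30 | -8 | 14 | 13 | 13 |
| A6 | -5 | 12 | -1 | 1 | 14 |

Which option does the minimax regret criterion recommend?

A4

Column bests: S1=30, S2=28, S3=14, S4=28, S5=20.
A1 regrets: 18, 0, 13, 22, 0 → max 22
A2 regrets: 18, 9, 24, 5, 25 → max 25
A3 regrets: 27, 36, 11, 38, 13 → max 38
A4 regrets: 20, 16, 1, 0, 10 → max 20
A5 regrets: 0, 36, 0, 15, 7 → max 36
A6 regrets: 35, 16, 15, 27, 6 → max 35
Smallest max regret = 20 → A4.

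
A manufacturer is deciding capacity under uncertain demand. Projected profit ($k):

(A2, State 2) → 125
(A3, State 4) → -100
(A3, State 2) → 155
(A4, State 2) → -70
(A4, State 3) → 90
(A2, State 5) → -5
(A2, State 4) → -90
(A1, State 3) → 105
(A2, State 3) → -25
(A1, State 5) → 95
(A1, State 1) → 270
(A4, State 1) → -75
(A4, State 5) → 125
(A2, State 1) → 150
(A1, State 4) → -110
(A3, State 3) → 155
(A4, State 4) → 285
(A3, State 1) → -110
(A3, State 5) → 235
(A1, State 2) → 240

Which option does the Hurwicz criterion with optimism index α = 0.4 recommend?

A1: 0.4·270 + 0.6·(-110) = 42
A2: 0.4·150 + 0.6·(-90) = 6
A3: 0.4·235 + 0.6·(-110) = 28
A4: 0.4·285 + 0.6·(-75) = 69
Highest Hurwicz score = 69 → A4.

A4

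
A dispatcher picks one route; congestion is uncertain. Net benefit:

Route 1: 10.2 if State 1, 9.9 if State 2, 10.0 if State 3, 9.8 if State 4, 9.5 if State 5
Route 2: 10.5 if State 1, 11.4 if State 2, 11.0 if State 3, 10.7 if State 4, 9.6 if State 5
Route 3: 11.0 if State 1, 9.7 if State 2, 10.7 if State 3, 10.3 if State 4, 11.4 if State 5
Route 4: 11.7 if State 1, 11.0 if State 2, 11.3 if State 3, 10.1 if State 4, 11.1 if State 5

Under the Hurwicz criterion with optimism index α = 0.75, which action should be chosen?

Route 4

Route 1: 0.75·10.2 + 0.25·9.5 = 10.025
Route 2: 0.75·11.4 + 0.25·9.6 = 10.95
Route 3: 0.75·11.4 + 0.25·9.7 = 10.975
Route 4: 0.75·11.7 + 0.25·10.1 = 11.3
Highest Hurwicz score = 11.3 → Route 4.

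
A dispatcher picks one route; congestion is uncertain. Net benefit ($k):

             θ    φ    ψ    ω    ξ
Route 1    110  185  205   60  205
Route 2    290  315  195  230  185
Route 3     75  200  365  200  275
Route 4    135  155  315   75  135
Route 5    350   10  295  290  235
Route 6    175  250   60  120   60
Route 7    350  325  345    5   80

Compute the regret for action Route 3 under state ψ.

Best payoff under ψ is 365.
Regret = 365 − 365 = 0.

0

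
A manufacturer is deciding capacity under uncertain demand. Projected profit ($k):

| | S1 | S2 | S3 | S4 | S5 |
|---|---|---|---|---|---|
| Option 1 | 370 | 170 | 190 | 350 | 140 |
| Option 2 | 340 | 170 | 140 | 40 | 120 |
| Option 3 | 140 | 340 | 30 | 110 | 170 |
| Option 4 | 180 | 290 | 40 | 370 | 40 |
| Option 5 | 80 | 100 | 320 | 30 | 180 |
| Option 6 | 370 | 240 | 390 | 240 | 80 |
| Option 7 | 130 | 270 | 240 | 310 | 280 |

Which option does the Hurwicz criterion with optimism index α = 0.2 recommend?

Option 1: 0.2·370 + 0.8·140 = 186
Option 2: 0.2·340 + 0.8·40 = 100
Option 3: 0.2·340 + 0.8·30 = 92
Option 4: 0.2·370 + 0.8·40 = 106
Option 5: 0.2·320 + 0.8·30 = 88
Option 6: 0.2·390 + 0.8·80 = 142
Option 7: 0.2·310 + 0.8·130 = 166
Highest Hurwicz score = 186 → Option 1.

Option 1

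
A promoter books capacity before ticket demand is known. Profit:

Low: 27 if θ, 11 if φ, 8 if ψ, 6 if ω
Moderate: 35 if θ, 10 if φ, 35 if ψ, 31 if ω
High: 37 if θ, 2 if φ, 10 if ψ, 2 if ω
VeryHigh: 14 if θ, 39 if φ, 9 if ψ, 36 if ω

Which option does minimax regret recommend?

Column bests: θ=37, φ=39, ψ=35, ω=36.
Low regrets: 10, 28, 27, 30 → max 30
Moderate regrets: 2, 29, 0, 5 → max 29
High regrets: 0, 37, 25, 34 → max 37
VeryHigh regrets: 23, 0, 26, 0 → max 26
Smallest max regret = 26 → VeryHigh.

VeryHigh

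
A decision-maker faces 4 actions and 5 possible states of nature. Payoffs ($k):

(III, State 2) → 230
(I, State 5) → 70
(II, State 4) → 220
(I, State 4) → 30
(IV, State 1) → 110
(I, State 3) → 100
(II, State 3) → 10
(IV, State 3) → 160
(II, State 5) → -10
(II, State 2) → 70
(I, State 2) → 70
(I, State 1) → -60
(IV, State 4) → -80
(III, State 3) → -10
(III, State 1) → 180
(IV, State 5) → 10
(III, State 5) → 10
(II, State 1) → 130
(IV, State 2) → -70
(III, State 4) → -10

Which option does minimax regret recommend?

Column bests: State 1=180, State 2=230, State 3=160, State 4=220, State 5=70.
I regrets: 240, 160, 60, 190, 0 → max 240
II regrets: 50, 160, 150, 0, 80 → max 160
III regrets: 0, 0, 170, 230, 60 → max 230
IV regrets: 70, 300, 0, 300, 60 → max 300
Smallest max regret = 160 → II.

II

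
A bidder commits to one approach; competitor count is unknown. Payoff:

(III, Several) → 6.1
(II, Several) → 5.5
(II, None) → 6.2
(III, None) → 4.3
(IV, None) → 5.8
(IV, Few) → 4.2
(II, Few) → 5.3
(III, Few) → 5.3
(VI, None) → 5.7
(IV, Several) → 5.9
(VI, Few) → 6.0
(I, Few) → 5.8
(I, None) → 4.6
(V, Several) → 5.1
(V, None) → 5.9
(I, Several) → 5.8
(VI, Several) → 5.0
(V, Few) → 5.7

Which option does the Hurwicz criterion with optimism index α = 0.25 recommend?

I: 0.25·5.8 + 0.75·4.6 = 4.9
II: 0.25·6.2 + 0.75·5.3 = 5.525
III: 0.25·6.1 + 0.75·4.3 = 4.75
IV: 0.25·5.9 + 0.75·4.2 = 4.625
V: 0.25·5.9 + 0.75·5.1 = 5.3
VI: 0.25·6.0 + 0.75·5.0 = 5.25
Highest Hurwicz score = 5.525 → II.

II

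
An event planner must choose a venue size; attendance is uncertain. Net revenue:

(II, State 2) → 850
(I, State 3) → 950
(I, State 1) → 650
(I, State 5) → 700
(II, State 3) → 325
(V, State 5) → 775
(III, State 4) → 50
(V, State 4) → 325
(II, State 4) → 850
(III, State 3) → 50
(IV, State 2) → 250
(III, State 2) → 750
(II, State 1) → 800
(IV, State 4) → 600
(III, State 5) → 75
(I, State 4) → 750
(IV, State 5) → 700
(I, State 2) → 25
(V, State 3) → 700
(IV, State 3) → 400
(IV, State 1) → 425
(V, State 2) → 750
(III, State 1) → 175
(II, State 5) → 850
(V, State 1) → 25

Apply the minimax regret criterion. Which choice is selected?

IV

Column bests: State 1=800, State 2=850, State 3=950, State 4=850, State 5=850.
I regrets: 150, 825, 0, 100, 150 → max 825
II regrets: 0, 0, 625, 0, 0 → max 625
III regrets: 625, 100, 900, 800, 775 → max 900
IV regrets: 375, 600, 550, 250, 150 → max 600
V regrets: 775, 100, 250, 525, 75 → max 775
Smallest max regret = 600 → IV.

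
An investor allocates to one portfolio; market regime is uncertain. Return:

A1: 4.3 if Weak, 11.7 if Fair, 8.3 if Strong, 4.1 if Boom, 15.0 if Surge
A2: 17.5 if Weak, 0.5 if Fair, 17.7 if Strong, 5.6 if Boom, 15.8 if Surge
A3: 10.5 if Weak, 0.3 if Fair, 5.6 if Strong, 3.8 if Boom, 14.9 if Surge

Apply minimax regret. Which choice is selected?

Column bests: Weak=17.5, Fair=11.7, Strong=17.7, Boom=5.6, Surge=15.8.
A1 regrets: 13.2, 0.0, 9.4, 1.5, 0.8 → max 13.2
A2 regrets: 0.0, 11.2, 0.0, 0.0, 0.0 → max 11.2
A3 regrets: 7.0, 11.4, 12.1, 1.8, 0.9 → max 12.1
Smallest max regret = 11.2 → A2.

A2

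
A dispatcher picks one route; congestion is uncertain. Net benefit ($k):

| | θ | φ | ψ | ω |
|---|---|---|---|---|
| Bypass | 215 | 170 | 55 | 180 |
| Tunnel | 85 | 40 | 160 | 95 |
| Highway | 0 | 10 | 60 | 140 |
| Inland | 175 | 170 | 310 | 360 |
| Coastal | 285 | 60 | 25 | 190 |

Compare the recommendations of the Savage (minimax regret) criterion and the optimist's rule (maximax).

minimax regret → Inland; maximax → Inland (agree)

Column bests: θ=285, φ=170, ψ=310, ω=360.
Bypass regrets: 70, 0, 255, 180 → max 255
Tunnel regrets: 200, 130, 150, 265 → max 265
Highway regrets: 285, 160, 250, 220 → max 285
Inland regrets: 110, 0, 0, 0 → max 110
Coastal regrets: 0, 110, 285, 170 → max 285
Smallest max regret = 110 → Inland.
Row maxima: Bypass=215, Tunnel=160, Highway=140, Inland=360, Coastal=285
Best best-case = 360 → Inland.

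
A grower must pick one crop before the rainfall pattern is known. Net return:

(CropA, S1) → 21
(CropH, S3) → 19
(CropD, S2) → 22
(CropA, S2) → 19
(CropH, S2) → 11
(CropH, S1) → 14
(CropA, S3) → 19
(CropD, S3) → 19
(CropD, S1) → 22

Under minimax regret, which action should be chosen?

CropD

Column bests: S1=22, S2=22, S3=19.
CropD regrets: 0, 0, 0 → max 0
CropH regrets: 8, 11, 0 → max 11
CropA regrets: 1, 3, 0 → max 3
Smallest max regret = 0 → CropD.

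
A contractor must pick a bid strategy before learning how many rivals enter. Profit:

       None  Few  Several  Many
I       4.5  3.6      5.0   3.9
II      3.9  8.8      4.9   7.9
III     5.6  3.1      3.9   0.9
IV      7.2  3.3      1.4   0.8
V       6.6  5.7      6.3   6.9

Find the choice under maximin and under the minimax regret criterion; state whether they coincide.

maximin → V; minimax regret → V (agree)

Row minima: I=3.6, II=3.9, III=0.9, IV=0.8, V=5.7
Best worst-case = 5.7 → V.
Column bests: None=7.2, Few=8.8, Several=6.3, Many=7.9.
I regrets: 2.7, 5.2, 1.3, 4.0 → max 5.2
II regrets: 3.3, 0.0, 1.4, 0.0 → max 3.3
III regrets: 1.6, 5.7, 2.4, 7.0 → max 7.0
IV regrets: 0.0, 5.5, 4.9, 7.1 → max 7.1
V regrets: 0.6, 3.1, 0.0, 1.0 → max 3.1
Smallest max regret = 3.1 → V.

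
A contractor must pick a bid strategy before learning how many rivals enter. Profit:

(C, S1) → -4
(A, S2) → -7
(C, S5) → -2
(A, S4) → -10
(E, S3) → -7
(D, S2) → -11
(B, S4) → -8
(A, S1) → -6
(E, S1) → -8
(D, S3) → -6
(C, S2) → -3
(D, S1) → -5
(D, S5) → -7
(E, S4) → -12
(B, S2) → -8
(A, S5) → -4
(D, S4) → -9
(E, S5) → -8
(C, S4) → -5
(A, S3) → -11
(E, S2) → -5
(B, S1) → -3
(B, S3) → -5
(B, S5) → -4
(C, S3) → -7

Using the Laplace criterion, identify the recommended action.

C

Row averages: A=-7.6, B=-5.6, C=-4.2, D=-7.6, E=-8
Highest average = -4.2 → C.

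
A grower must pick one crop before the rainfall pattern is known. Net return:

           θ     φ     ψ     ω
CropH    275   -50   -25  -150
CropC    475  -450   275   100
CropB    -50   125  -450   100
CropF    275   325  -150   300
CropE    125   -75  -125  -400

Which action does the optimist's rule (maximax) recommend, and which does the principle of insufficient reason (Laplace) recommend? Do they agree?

maximax → CropC; laplace → CropF (disagree)

Row maxima: CropH=275, CropC=475, CropB=125, CropF=325, CropE=125
Best best-case = 475 → CropC.
Row averages: CropH=12.5, CropC=100, CropB=-68.75, CropF=187.5, CropE=-118.75
Highest average = 187.5 → CropF.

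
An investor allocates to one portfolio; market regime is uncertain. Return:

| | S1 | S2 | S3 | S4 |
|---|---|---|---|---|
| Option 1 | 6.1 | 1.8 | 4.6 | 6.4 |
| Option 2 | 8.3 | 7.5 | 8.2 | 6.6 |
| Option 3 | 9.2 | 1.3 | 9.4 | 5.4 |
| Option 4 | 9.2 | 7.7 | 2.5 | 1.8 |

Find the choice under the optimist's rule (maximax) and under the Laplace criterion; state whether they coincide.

maximax → Option 3; laplace → Option 2 (disagree)

Row maxima: Option 1=6.4, Option 2=8.3, Option 3=9.4, Option 4=9.2
Best best-case = 9.4 → Option 3.
Row averages: Option 1=4.725, Option 2=7.65, Option 3=6.325, Option 4=5.3
Highest average = 7.65 → Option 2.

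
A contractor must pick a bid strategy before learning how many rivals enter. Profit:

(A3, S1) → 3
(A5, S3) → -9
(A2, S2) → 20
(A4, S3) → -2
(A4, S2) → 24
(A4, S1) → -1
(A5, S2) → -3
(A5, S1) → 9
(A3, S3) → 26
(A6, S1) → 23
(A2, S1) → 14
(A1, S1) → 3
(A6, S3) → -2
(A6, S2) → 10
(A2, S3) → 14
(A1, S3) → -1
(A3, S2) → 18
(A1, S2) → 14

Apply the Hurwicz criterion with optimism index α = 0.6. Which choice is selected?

A2

A1: 0.6·14 + 0.4·(-1) = 8
A2: 0.6·20 + 0.4·14 = 17.6
A3: 0.6·26 + 0.4·3 = 16.8
A4: 0.6·24 + 0.4·(-2) = 13.6
A5: 0.6·9 + 0.4·(-9) = 1.8
A6: 0.6·23 + 0.4·(-2) = 13
Highest Hurwicz score = 17.6 → A2.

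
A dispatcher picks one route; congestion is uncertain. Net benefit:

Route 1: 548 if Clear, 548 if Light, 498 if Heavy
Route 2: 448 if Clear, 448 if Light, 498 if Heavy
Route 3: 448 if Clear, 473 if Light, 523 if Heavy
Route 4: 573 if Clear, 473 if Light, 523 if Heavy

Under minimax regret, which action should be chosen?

Column bests: Clear=573, Light=548, Heavy=523.
Route 1 regrets: 25, 0, 25 → max 25
Route 2 regrets: 125, 100, 25 → max 125
Route 3 regrets: 125, 75, 0 → max 125
Route 4 regrets: 0, 75, 0 → max 75
Smallest max regret = 25 → Route 1.

Route 1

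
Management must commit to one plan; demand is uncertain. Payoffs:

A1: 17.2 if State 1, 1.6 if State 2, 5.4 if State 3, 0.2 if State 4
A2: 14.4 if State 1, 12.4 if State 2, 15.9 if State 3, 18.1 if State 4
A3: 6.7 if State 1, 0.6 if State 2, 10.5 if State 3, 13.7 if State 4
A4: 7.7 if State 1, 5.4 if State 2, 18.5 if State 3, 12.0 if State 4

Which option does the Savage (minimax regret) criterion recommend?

A2

Column bests: State 1=17.2, State 2=12.4, State 3=18.5, State 4=18.1.
A1 regrets: 0.0, 10.8, 13.1, 17.9 → max 17.9
A2 regrets: 2.8, 0.0, 2.6, 0.0 → max 2.8
A3 regrets: 10.5, 11.8, 8.0, 4.4 → max 11.8
A4 regrets: 9.5, 7.0, 0.0, 6.1 → max 9.5
Smallest max regret = 2.8 → A2.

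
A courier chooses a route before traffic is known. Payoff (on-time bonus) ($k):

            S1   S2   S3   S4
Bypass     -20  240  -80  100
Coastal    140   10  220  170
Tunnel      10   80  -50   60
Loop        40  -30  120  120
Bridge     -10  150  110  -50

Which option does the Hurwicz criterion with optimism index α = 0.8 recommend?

Coastal

Bypass: 0.8·240 + 0.2·(-80) = 176
Coastal: 0.8·220 + 0.2·10 = 178
Tunnel: 0.8·80 + 0.2·(-50) = 54
Loop: 0.8·120 + 0.2·(-30) = 90
Bridge: 0.8·150 + 0.2·(-50) = 110
Highest Hurwicz score = 178 → Coastal.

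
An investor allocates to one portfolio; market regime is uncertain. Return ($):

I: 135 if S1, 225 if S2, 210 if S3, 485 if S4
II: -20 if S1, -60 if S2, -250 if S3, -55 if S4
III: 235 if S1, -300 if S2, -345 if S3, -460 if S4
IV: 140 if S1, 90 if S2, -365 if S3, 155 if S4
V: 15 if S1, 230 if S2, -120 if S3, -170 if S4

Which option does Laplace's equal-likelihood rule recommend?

I

Row averages: I=263.75, II=-96.25, III=-217.5, IV=5, V=-11.25
Highest average = 263.75 → I.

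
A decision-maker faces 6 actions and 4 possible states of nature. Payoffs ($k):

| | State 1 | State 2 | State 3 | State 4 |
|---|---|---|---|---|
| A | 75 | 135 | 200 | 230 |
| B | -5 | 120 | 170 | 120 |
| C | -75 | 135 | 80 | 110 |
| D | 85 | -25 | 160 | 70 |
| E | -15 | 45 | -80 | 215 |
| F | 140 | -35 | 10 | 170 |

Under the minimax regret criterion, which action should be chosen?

Column bests: State 1=140, State 2=135, State 3=200, State 4=230.
A regrets: 65, 0, 0, 0 → max 65
B regrets: 145, 15, 30, 110 → max 145
C regrets: 215, 0, 120, 120 → max 215
D regrets: 55, 160, 40, 160 → max 160
E regrets: 155, 90, 280, 15 → max 280
F regrets: 0, 170, 190, 60 → max 190
Smallest max regret = 65 → A.

A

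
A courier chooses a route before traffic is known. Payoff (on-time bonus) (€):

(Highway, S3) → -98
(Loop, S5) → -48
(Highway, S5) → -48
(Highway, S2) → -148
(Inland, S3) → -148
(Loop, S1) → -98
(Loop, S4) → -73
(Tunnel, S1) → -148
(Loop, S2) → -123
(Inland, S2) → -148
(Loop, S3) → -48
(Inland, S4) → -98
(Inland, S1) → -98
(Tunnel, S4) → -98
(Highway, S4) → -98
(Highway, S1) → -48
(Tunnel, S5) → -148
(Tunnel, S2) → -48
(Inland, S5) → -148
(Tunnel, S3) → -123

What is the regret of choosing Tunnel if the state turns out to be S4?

Best payoff under S4 is -73.
Regret = -73 − (-98) = 25.

25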